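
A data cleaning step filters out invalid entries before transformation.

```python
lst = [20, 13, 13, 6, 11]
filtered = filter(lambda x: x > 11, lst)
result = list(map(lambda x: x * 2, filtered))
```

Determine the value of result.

Step 1: Filter lst for elements > 11:
  20: kept
  13: kept
  13: kept
  6: removed
  11: removed
Step 2: Map x * 2 on filtered [20, 13, 13]:
  20 -> 40
  13 -> 26
  13 -> 26
Therefore result = [40, 26, 26].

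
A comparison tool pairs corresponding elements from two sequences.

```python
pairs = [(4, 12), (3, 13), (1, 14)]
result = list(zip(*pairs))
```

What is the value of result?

Step 1: zip(*pairs) transposes: unzips [(4, 12), (3, 13), (1, 14)] into separate sequences.
Step 2: First elements: (4, 3, 1), second elements: (12, 13, 14).
Therefore result = [(4, 3, 1), (12, 13, 14)].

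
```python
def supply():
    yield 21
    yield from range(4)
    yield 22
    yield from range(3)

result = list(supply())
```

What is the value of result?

Step 1: Trace yields in order:
  yield 21
  yield 0
  yield 1
  yield 2
  yield 3
  yield 22
  yield 0
  yield 1
  yield 2
Therefore result = [21, 0, 1, 2, 3, 22, 0, 1, 2].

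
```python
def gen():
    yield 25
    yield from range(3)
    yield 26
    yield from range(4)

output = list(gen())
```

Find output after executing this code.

Step 1: Trace yields in order:
  yield 25
  yield 0
  yield 1
  yield 2
  yield 26
  yield 0
  yield 1
  yield 2
  yield 3
Therefore output = [25, 0, 1, 2, 26, 0, 1, 2, 3].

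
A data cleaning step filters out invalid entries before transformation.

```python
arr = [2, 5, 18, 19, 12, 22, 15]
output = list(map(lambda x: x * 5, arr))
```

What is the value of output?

Step 1: Apply lambda x: x * 5 to each element:
  2 -> 10
  5 -> 25
  18 -> 90
  19 -> 95
  12 -> 60
  22 -> 110
  15 -> 75
Therefore output = [10, 25, 90, 95, 60, 110, 75].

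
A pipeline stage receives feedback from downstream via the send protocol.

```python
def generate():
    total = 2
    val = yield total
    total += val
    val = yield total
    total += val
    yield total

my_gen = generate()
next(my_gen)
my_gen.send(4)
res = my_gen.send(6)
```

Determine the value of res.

Step 1: next() -> yield total=2.
Step 2: send(4) -> val=4, total = 2+4 = 6, yield 6.
Step 3: send(6) -> val=6, total = 6+6 = 12, yield 12.
Therefore res = 12.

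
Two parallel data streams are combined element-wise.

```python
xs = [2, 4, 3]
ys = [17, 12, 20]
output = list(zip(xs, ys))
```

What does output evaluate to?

Step 1: zip pairs elements at same index:
  Index 0: (2, 17)
  Index 1: (4, 12)
  Index 2: (3, 20)
Therefore output = [(2, 17), (4, 12), (3, 20)].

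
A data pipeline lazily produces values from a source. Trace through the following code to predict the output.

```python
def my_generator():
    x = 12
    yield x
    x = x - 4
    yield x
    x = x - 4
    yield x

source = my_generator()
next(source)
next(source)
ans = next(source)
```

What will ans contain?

Step 1: Trace through generator execution:
  Yield 1: x starts at 12, yield 12
  Yield 2: x = 12 - 4 = 8, yield 8
  Yield 3: x = 8 - 4 = 4, yield 4
Step 2: First next() gets 12, second next() gets the second value, third next() yields 4.
Therefore ans = 4.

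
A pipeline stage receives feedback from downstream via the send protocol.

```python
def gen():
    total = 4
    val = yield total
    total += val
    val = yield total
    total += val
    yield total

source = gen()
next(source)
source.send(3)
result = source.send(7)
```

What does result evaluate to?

Step 1: next() -> yield total=4.
Step 2: send(3) -> val=3, total = 4+3 = 7, yield 7.
Step 3: send(7) -> val=7, total = 7+7 = 14, yield 14.
Therefore result = 14.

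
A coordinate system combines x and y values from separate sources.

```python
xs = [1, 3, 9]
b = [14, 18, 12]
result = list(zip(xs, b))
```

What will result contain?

Step 1: zip pairs elements at same index:
  Index 0: (1, 14)
  Index 1: (3, 18)
  Index 2: (9, 12)
Therefore result = [(1, 14), (3, 18), (9, 12)].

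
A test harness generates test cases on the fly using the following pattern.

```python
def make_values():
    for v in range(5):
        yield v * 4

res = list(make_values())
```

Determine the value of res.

Step 1: For each v in range(5), yield v * 4:
  v=0: yield 0 * 4 = 0
  v=1: yield 1 * 4 = 4
  v=2: yield 2 * 4 = 8
  v=3: yield 3 * 4 = 12
  v=4: yield 4 * 4 = 16
Therefore res = [0, 4, 8, 12, 16].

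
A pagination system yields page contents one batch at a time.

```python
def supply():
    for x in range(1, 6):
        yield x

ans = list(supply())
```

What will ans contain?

Step 1: The generator yields each value from range(1, 6).
Step 2: list() consumes all yields: [1, 2, 3, 4, 5].
Therefore ans = [1, 2, 3, 4, 5].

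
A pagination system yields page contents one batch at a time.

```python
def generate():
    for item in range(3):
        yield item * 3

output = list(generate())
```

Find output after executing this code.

Step 1: For each item in range(3), yield item * 3:
  item=0: yield 0 * 3 = 0
  item=1: yield 1 * 3 = 3
  item=2: yield 2 * 3 = 6
Therefore output = [0, 3, 6].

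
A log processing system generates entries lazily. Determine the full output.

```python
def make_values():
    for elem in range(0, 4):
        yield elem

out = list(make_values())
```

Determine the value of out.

Step 1: The generator yields each value from range(0, 4).
Step 2: list() consumes all yields: [0, 1, 2, 3].
Therefore out = [0, 1, 2, 3].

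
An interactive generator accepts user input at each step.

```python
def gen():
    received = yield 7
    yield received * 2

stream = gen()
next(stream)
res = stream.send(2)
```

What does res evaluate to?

Step 1: next(stream) advances to first yield, producing 7.
Step 2: send(2) resumes, received = 2.
Step 3: yield received * 2 = 2 * 2 = 4.
Therefore res = 4.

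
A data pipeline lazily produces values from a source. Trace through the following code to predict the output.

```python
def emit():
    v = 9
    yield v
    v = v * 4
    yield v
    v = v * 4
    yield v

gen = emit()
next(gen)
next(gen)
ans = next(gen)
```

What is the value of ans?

Step 1: Trace through generator execution:
  Yield 1: v starts at 9, yield 9
  Yield 2: v = 9 * 4 = 36, yield 36
  Yield 3: v = 36 * 4 = 144, yield 144
Step 2: First next() gets 9, second next() gets the second value, third next() yields 144.
Therefore ans = 144.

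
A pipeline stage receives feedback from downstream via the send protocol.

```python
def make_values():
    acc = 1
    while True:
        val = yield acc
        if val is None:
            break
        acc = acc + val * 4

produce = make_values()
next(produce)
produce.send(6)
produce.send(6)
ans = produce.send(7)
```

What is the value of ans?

Step 1: next() -> yield acc=1.
Step 2: send(6) -> val=6, acc = 1 + 6*4 = 25, yield 25.
Step 3: send(6) -> val=6, acc = 25 + 6*4 = 49, yield 49.
Step 4: send(7) -> val=7, acc = 49 + 7*4 = 77, yield 77.
Therefore ans = 77.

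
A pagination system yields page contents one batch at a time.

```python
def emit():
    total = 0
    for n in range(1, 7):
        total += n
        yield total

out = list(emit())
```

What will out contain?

Step 1: Generator accumulates running sum:
  n=1: total = 1, yield 1
  n=2: total = 3, yield 3
  n=3: total = 6, yield 6
  n=4: total = 10, yield 10
  n=5: total = 15, yield 15
  n=6: total = 21, yield 21
Therefore out = [1, 3, 6, 10, 15, 21].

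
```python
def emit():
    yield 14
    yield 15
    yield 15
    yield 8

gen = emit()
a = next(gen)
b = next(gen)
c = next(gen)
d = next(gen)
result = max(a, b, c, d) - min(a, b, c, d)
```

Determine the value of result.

Step 1: Create generator and consume all values:
  a = next(gen) = 14
  b = next(gen) = 15
  c = next(gen) = 15
  d = next(gen) = 8
Step 2: max = 15, min = 8, result = 15 - 8 = 7.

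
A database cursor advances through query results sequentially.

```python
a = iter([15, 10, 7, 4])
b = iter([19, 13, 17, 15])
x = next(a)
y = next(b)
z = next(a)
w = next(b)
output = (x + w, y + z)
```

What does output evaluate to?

Step 1: a iterates [15, 10, 7, 4], b iterates [19, 13, 17, 15].
Step 2: x = next(a) = 15, y = next(b) = 19.
Step 3: z = next(a) = 10, w = next(b) = 13.
Step 4: output = (15 + 13, 19 + 10) = (28, 29).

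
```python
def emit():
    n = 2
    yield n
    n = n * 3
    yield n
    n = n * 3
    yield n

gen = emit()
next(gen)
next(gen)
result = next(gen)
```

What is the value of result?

Step 1: Trace through generator execution:
  Yield 1: n starts at 2, yield 2
  Yield 2: n = 2 * 3 = 6, yield 6
  Yield 3: n = 6 * 3 = 18, yield 18
Step 2: First next() gets 2, second next() gets the second value, third next() yields 18.
Therefore result = 18.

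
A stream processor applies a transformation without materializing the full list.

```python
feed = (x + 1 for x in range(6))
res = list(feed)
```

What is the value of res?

Step 1: For each x in range(6), compute x+1:
  x=0: 0+1 = 1
  x=1: 1+1 = 2
  x=2: 2+1 = 3
  x=3: 3+1 = 4
  x=4: 4+1 = 5
  x=5: 5+1 = 6
Therefore res = [1, 2, 3, 4, 5, 6].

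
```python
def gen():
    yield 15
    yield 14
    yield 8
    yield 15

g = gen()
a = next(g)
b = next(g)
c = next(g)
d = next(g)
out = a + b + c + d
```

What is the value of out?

Step 1: Create generator and consume all values:
  a = next(g) = 15
  b = next(g) = 14
  c = next(g) = 8
  d = next(g) = 15
Step 2: out = 15 + 14 + 8 + 15 = 52.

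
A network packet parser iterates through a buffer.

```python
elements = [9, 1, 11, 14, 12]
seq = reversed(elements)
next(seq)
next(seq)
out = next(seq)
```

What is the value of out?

Step 1: reversed([9, 1, 11, 14, 12]) gives iterator: [12, 14, 11, 1, 9].
Step 2: First next() = 12, second next() = 14.
Step 3: Third next() = 11.
Therefore out = 11.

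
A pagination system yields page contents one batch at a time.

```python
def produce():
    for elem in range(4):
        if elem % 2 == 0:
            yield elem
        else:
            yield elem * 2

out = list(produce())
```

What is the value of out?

Step 1: For each elem in range(4), yield elem if even, else elem*2:
  elem=0 (even): yield 0
  elem=1 (odd): yield 1*2 = 2
  elem=2 (even): yield 2
  elem=3 (odd): yield 3*2 = 6
Therefore out = [0, 2, 2, 6].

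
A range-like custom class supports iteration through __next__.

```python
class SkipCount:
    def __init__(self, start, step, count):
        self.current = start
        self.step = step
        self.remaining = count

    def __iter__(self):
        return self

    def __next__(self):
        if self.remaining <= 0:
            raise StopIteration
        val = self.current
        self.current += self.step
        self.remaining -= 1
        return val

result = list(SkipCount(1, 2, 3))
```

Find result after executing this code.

Step 1: SkipCount starts at 1, increments by 2, for 3 steps:
  Yield 1, then current += 2
  Yield 3, then current += 2
  Yield 5, then current += 2
Therefore result = [1, 3, 5].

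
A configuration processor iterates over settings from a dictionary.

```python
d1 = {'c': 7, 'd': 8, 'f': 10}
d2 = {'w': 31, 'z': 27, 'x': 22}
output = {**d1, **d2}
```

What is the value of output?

Step 1: Merge d1 and d2 (d2 values override on key conflicts).
Step 2: d1 has keys ['c', 'd', 'f'], d2 has keys ['w', 'z', 'x'].
Therefore output = {'c': 7, 'd': 8, 'f': 10, 'w': 31, 'z': 27, 'x': 22}.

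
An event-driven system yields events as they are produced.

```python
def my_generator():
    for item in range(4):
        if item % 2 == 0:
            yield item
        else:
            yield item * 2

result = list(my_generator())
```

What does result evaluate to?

Step 1: For each item in range(4), yield item if even, else item*2:
  item=0 (even): yield 0
  item=1 (odd): yield 1*2 = 2
  item=2 (even): yield 2
  item=3 (odd): yield 3*2 = 6
Therefore result = [0, 2, 2, 6].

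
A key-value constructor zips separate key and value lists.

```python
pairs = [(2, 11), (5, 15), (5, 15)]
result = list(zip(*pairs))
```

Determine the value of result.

Step 1: zip(*pairs) transposes: unzips [(2, 11), (5, 15), (5, 15)] into separate sequences.
Step 2: First elements: (2, 5, 5), second elements: (11, 15, 15).
Therefore result = [(2, 5, 5), (11, 15, 15)].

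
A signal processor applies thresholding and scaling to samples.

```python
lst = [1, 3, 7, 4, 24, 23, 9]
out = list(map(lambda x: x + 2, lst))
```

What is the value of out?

Step 1: Apply lambda x: x + 2 to each element:
  1 -> 3
  3 -> 5
  7 -> 9
  4 -> 6
  24 -> 26
  23 -> 25
  9 -> 11
Therefore out = [3, 5, 9, 6, 26, 25, 11].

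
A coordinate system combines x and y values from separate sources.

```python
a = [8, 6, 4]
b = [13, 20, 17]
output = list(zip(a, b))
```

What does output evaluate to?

Step 1: zip pairs elements at same index:
  Index 0: (8, 13)
  Index 1: (6, 20)
  Index 2: (4, 17)
Therefore output = [(8, 13), (6, 20), (4, 17)].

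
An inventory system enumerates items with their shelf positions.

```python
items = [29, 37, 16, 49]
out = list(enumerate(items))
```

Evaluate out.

Step 1: enumerate pairs each element with its index:
  (0, 29)
  (1, 37)
  (2, 16)
  (3, 49)
Therefore out = [(0, 29), (1, 37), (2, 16), (3, 49)].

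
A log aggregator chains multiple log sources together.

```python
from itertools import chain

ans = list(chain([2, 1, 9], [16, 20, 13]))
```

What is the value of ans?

Step 1: chain() concatenates iterables: [2, 1, 9] + [16, 20, 13].
Therefore ans = [2, 1, 9, 16, 20, 13].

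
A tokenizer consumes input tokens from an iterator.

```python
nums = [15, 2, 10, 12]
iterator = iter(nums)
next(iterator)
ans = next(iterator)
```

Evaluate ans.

Step 1: Create iterator over [15, 2, 10, 12].
Step 2: next() consumes 15.
Step 3: next() returns 2.
Therefore ans = 2.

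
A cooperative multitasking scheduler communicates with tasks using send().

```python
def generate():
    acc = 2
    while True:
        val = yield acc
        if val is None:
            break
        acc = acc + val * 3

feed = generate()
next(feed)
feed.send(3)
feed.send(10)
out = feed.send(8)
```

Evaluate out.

Step 1: next() -> yield acc=2.
Step 2: send(3) -> val=3, acc = 2 + 3*3 = 11, yield 11.
Step 3: send(10) -> val=10, acc = 11 + 10*3 = 41, yield 41.
Step 4: send(8) -> val=8, acc = 41 + 8*3 = 65, yield 65.
Therefore out = 65.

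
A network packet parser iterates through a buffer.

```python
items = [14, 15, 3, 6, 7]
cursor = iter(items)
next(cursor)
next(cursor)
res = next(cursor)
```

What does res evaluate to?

Step 1: Create iterator over [14, 15, 3, 6, 7].
Step 2: next() consumes 14.
Step 3: next() consumes 15.
Step 4: next() returns 3.
Therefore res = 3.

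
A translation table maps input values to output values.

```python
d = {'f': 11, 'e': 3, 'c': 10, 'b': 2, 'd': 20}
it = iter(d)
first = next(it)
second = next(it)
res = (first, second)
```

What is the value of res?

Step 1: iter(d) iterates over keys: ['f', 'e', 'c', 'b', 'd'].
Step 2: first = next(it) = 'f', second = next(it) = 'e'.
Therefore res = ('f', 'e').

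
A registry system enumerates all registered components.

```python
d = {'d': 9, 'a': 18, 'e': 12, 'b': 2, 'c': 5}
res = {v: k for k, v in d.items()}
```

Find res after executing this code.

Step 1: Invert dict (swap keys and values):
  'd': 9 -> 9: 'd'
  'a': 18 -> 18: 'a'
  'e': 12 -> 12: 'e'
  'b': 2 -> 2: 'b'
  'c': 5 -> 5: 'c'
Therefore res = {9: 'd', 18: 'a', 12: 'e', 2: 'b', 5: 'c'}.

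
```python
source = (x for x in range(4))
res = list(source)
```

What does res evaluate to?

Step 1: Generator expression iterates range(4): [0, 1, 2, 3].
Step 2: list() collects all values.
Therefore res = [0, 1, 2, 3].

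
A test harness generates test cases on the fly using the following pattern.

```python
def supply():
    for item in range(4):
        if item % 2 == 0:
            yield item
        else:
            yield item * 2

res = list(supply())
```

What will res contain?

Step 1: For each item in range(4), yield item if even, else item*2:
  item=0 (even): yield 0
  item=1 (odd): yield 1*2 = 2
  item=2 (even): yield 2
  item=3 (odd): yield 3*2 = 6
Therefore res = [0, 2, 2, 6].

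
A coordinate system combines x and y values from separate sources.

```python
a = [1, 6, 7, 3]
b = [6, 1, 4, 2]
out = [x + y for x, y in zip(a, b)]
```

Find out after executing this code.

Step 1: Add corresponding elements:
  1 + 6 = 7
  6 + 1 = 7
  7 + 4 = 11
  3 + 2 = 5
Therefore out = [7, 7, 11, 5].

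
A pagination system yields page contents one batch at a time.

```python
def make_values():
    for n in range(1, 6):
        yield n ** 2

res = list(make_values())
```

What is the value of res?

Step 1: For each n in range(1, 6), yield n**2:
  n=1: yield 1**2 = 1
  n=2: yield 2**2 = 4
  n=3: yield 3**2 = 9
  n=4: yield 4**2 = 16
  n=5: yield 5**2 = 25
Therefore res = [1, 4, 9, 16, 25].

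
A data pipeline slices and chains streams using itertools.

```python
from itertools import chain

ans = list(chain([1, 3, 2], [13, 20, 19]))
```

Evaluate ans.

Step 1: chain() concatenates iterables: [1, 3, 2] + [13, 20, 19].
Therefore ans = [1, 3, 2, 13, 20, 19].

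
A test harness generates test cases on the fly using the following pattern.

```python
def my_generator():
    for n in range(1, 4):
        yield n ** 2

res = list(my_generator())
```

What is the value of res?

Step 1: For each n in range(1, 4), yield n**2:
  n=1: yield 1**2 = 1
  n=2: yield 2**2 = 4
  n=3: yield 3**2 = 9
Therefore res = [1, 4, 9].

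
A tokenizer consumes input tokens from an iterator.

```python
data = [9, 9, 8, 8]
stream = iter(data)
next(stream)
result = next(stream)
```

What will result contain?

Step 1: Create iterator over [9, 9, 8, 8].
Step 2: next() consumes 9.
Step 3: next() returns 9.
Therefore result = 9.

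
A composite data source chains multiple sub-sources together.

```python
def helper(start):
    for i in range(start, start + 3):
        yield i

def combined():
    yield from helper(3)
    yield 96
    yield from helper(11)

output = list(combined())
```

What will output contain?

Step 1: combined() delegates to helper(3):
  yield 3
  yield 4
  yield 5
Step 2: yield 96
Step 3: Delegates to helper(11):
  yield 11
  yield 12
  yield 13
Therefore output = [3, 4, 5, 96, 11, 12, 13].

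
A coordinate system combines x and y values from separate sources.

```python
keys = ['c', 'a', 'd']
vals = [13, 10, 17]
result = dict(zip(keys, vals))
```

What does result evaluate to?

Step 1: zip pairs keys with values:
  'c' -> 13
  'a' -> 10
  'd' -> 17
Therefore result = {'c': 13, 'a': 10, 'd': 17}.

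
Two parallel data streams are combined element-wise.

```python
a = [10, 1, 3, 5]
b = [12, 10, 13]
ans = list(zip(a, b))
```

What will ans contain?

Step 1: zip stops at shortest (len(a)=4, len(b)=3):
  Index 0: (10, 12)
  Index 1: (1, 10)
  Index 2: (3, 13)
Step 2: Last element of a (5) has no pair, dropped.
Therefore ans = [(10, 12), (1, 10), (3, 13)].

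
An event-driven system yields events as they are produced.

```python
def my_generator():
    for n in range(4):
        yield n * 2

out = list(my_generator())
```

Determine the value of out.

Step 1: For each n in range(4), yield n * 2:
  n=0: yield 0 * 2 = 0
  n=1: yield 1 * 2 = 2
  n=2: yield 2 * 2 = 4
  n=3: yield 3 * 2 = 6
Therefore out = [0, 2, 4, 6].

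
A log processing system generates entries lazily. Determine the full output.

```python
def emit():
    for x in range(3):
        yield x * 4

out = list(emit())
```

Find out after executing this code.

Step 1: For each x in range(3), yield x * 4:
  x=0: yield 0 * 4 = 0
  x=1: yield 1 * 4 = 4
  x=2: yield 2 * 4 = 8
Therefore out = [0, 4, 8].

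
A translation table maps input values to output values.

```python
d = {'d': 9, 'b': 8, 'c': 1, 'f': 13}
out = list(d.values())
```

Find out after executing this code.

Step 1: d.values() returns the dictionary values in insertion order.
Therefore out = [9, 8, 1, 13].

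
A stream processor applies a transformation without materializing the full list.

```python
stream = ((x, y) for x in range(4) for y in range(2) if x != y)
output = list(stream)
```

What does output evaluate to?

Step 1: Nested generator over range(4) x range(2) where x != y:
  (0, 0): excluded (x == y)
  (0, 1): included
  (1, 0): included
  (1, 1): excluded (x == y)
  (2, 0): included
  (2, 1): included
  (3, 0): included
  (3, 1): included
Therefore output = [(0, 1), (1, 0), (2, 0), (2, 1), (3, 0), (3, 1)].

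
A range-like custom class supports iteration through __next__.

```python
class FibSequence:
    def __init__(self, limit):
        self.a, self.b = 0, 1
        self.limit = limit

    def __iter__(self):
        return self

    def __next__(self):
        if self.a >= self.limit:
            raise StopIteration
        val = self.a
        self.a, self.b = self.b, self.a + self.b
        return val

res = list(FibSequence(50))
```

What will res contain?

Step 1: Fibonacci-like sequence (a=0, b=1) until >= 50:
  Yield 0, then a,b = 1,1
  Yield 1, then a,b = 1,2
  Yield 1, then a,b = 2,3
  Yield 2, then a,b = 3,5
  Yield 3, then a,b = 5,8
  Yield 5, then a,b = 8,13
  Yield 8, then a,b = 13,21
  Yield 13, then a,b = 21,34
  Yield 21, then a,b = 34,55
  Yield 34, then a,b = 55,89
Step 2: 55 >= 50, stop.
Therefore res = [0, 1, 1, 2, 3, 5, 8, 13, 21, 34].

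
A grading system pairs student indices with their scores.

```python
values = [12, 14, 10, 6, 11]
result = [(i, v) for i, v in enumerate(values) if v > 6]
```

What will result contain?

Step 1: Filter enumerate([12, 14, 10, 6, 11]) keeping v > 6:
  (0, 12): 12 > 6, included
  (1, 14): 14 > 6, included
  (2, 10): 10 > 6, included
  (3, 6): 6 <= 6, excluded
  (4, 11): 11 > 6, included
Therefore result = [(0, 12), (1, 14), (2, 10), (4, 11)].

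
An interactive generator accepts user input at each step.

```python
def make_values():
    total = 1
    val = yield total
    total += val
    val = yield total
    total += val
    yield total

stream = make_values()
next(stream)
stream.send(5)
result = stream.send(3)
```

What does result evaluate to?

Step 1: next() -> yield total=1.
Step 2: send(5) -> val=5, total = 1+5 = 6, yield 6.
Step 3: send(3) -> val=3, total = 6+3 = 9, yield 9.
Therefore result = 9.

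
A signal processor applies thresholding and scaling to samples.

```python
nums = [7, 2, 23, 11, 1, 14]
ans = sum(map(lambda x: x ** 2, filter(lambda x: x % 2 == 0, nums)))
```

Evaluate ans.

Step 1: Filter even numbers from [7, 2, 23, 11, 1, 14]: [2, 14]
Step 2: Square each: [4, 196]
Step 3: Sum = 200.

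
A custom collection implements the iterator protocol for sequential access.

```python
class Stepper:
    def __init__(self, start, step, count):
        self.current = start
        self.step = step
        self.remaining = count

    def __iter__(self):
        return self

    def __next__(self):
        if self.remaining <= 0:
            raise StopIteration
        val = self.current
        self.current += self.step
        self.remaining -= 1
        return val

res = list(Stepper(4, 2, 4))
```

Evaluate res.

Step 1: Stepper starts at 4, increments by 2, for 4 steps:
  Yield 4, then current += 2
  Yield 6, then current += 2
  Yield 8, then current += 2
  Yield 10, then current += 2
Therefore res = [4, 6, 8, 10].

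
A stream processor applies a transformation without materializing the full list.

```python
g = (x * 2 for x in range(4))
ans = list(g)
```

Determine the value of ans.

Step 1: For each x in range(4), compute x*2:
  x=0: 0*2 = 0
  x=1: 1*2 = 2
  x=2: 2*2 = 4
  x=3: 3*2 = 6
Therefore ans = [0, 2, 4, 6].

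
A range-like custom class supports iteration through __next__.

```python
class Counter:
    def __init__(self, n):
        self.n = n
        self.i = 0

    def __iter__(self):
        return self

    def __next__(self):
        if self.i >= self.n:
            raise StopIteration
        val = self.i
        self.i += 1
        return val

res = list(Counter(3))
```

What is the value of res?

Step 1: Counter(3) creates an iterator counting 0 to 2.
Step 2: list() consumes all values: [0, 1, 2].
Therefore res = [0, 1, 2].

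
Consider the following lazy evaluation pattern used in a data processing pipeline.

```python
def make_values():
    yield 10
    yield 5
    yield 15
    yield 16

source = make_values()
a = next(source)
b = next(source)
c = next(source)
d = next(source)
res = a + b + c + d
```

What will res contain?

Step 1: Create generator and consume all values:
  a = next(source) = 10
  b = next(source) = 5
  c = next(source) = 15
  d = next(source) = 16
Step 2: res = 10 + 5 + 15 + 16 = 46.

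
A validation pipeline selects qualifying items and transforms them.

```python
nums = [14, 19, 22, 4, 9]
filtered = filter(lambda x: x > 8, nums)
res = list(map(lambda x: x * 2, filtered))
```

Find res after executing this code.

Step 1: Filter nums for elements > 8:
  14: kept
  19: kept
  22: kept
  4: removed
  9: kept
Step 2: Map x * 2 on filtered [14, 19, 22, 9]:
  14 -> 28
  19 -> 38
  22 -> 44
  9 -> 18
Therefore res = [28, 38, 44, 18].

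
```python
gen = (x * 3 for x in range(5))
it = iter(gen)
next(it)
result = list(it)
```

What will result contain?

Step 1: Generator produces [0, 3, 6, 9, 12].
Step 2: next(it) consumes first element (0).
Step 3: list(it) collects remaining: [3, 6, 9, 12].
Therefore result = [3, 6, 9, 12].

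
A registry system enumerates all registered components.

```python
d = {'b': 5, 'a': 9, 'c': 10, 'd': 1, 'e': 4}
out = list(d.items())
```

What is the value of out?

Step 1: d.items() returns (key, value) pairs in insertion order.
Therefore out = [('b', 5), ('a', 9), ('c', 10), ('d', 1), ('e', 4)].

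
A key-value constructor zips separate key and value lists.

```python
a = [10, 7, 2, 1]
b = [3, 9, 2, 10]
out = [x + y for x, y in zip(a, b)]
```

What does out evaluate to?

Step 1: Add corresponding elements:
  10 + 3 = 13
  7 + 9 = 16
  2 + 2 = 4
  1 + 10 = 11
Therefore out = [13, 16, 4, 11].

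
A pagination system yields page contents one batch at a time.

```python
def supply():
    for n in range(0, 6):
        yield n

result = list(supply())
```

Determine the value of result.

Step 1: The generator yields each value from range(0, 6).
Step 2: list() consumes all yields: [0, 1, 2, 3, 4, 5].
Therefore result = [0, 1, 2, 3, 4, 5].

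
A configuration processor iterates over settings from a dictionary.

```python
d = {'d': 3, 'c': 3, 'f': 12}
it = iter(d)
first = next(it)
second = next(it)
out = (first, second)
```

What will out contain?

Step 1: iter(d) iterates over keys: ['d', 'c', 'f'].
Step 2: first = next(it) = 'd', second = next(it) = 'c'.
Therefore out = ('d', 'c').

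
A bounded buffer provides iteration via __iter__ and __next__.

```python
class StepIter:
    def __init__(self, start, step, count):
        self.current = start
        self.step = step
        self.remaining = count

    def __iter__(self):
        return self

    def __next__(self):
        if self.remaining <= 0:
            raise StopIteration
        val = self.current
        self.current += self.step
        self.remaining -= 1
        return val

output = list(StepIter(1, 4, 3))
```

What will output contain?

Step 1: StepIter starts at 1, increments by 4, for 3 steps:
  Yield 1, then current += 4
  Yield 5, then current += 4
  Yield 9, then current += 4
Therefore output = [1, 5, 9].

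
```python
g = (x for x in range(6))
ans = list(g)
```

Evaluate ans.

Step 1: Generator expression iterates range(6): [0, 1, 2, 3, 4, 5].
Step 2: list() collects all values.
Therefore ans = [0, 1, 2, 3, 4, 5].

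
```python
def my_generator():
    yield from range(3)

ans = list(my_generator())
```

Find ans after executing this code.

Step 1: yield from delegates to the iterable, yielding each element.
Step 2: Collected values: [0, 1, 2].
Therefore ans = [0, 1, 2].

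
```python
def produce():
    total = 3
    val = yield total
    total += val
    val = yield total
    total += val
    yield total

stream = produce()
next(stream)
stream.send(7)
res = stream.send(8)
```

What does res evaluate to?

Step 1: next() -> yield total=3.
Step 2: send(7) -> val=7, total = 3+7 = 10, yield 10.
Step 3: send(8) -> val=8, total = 10+8 = 18, yield 18.
Therefore res = 18.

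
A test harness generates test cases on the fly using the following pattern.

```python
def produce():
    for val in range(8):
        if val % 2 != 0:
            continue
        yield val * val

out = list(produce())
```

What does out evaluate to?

Step 1: Only yield val**2 when val is divisible by 2:
  val=0: 0 % 2 == 0, yield 0**2 = 0
  val=2: 2 % 2 == 0, yield 2**2 = 4
  val=4: 4 % 2 == 0, yield 4**2 = 16
  val=6: 6 % 2 == 0, yield 6**2 = 36
Therefore out = [0, 4, 16, 36].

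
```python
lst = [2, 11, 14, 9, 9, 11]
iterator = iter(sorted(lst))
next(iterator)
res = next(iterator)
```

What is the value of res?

Step 1: sorted([2, 11, 14, 9, 9, 11]) = [2, 9, 9, 11, 11, 14].
Step 2: Create iterator and skip 1 elements.
Step 3: next() returns 9.
Therefore res = 9.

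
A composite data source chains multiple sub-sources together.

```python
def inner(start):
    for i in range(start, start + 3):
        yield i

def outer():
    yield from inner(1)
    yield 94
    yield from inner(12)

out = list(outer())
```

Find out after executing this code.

Step 1: outer() delegates to inner(1):
  yield 1
  yield 2
  yield 3
Step 2: yield 94
Step 3: Delegates to inner(12):
  yield 12
  yield 13
  yield 14
Therefore out = [1, 2, 3, 94, 12, 13, 14].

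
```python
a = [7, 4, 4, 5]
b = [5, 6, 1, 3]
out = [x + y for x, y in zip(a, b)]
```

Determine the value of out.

Step 1: Add corresponding elements:
  7 + 5 = 12
  4 + 6 = 10
  4 + 1 = 5
  5 + 3 = 8
Therefore out = [12, 10, 5, 8].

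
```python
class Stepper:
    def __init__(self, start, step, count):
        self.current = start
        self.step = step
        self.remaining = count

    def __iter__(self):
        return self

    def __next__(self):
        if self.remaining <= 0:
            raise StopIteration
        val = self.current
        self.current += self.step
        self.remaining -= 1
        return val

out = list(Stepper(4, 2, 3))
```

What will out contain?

Step 1: Stepper starts at 4, increments by 2, for 3 steps:
  Yield 4, then current += 2
  Yield 6, then current += 2
  Yield 8, then current += 2
Therefore out = [4, 6, 8].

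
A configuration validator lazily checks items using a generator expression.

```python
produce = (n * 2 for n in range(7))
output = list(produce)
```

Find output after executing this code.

Step 1: For each n in range(7), compute n*2:
  n=0: 0*2 = 0
  n=1: 1*2 = 2
  n=2: 2*2 = 4
  n=3: 3*2 = 6
  n=4: 4*2 = 8
  n=5: 5*2 = 10
  n=6: 6*2 = 12
Therefore output = [0, 2, 4, 6, 8, 10, 12].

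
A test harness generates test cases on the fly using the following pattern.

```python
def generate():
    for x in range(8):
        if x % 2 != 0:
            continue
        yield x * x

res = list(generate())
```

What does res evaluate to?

Step 1: Only yield x**2 when x is divisible by 2:
  x=0: 0 % 2 == 0, yield 0**2 = 0
  x=2: 2 % 2 == 0, yield 2**2 = 4
  x=4: 4 % 2 == 0, yield 4**2 = 16
  x=6: 6 % 2 == 0, yield 6**2 = 36
Therefore res = [0, 4, 16, 36].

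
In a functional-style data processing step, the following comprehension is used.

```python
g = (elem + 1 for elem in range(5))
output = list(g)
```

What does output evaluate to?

Step 1: For each elem in range(5), compute elem+1:
  elem=0: 0+1 = 1
  elem=1: 1+1 = 2
  elem=2: 2+1 = 3
  elem=3: 3+1 = 4
  elem=4: 4+1 = 5
Therefore output = [1, 2, 3, 4, 5].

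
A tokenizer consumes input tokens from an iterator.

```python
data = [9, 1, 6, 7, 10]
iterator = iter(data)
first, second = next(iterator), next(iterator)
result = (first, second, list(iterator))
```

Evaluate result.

Step 1: Create iterator over [9, 1, 6, 7, 10].
Step 2: first = 9, second = 1.
Step 3: Remaining elements: [6, 7, 10].
Therefore result = (9, 1, [6, 7, 10]).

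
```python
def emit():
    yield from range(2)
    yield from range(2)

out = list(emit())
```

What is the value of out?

Step 1: Trace yields in order:
  yield 0
  yield 1
  yield 0
  yield 1
Therefore out = [0, 1, 0, 1].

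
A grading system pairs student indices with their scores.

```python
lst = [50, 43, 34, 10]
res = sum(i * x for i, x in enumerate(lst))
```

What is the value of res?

Step 1: Compute i * x for each (i, x) in enumerate([50, 43, 34, 10]):
  i=0, x=50: 0*50 = 0
  i=1, x=43: 1*43 = 43
  i=2, x=34: 2*34 = 68
  i=3, x=10: 3*10 = 30
Step 2: sum = 0 + 43 + 68 + 30 = 141.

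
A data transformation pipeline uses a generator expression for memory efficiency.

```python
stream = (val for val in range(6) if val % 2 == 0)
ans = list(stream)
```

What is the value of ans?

Step 1: Filter range(6) keeping only even values:
  val=0: even, included
  val=1: odd, excluded
  val=2: even, included
  val=3: odd, excluded
  val=4: even, included
  val=5: odd, excluded
Therefore ans = [0, 2, 4].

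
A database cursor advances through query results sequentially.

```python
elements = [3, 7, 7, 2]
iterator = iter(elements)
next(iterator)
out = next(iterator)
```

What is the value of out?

Step 1: Create iterator over [3, 7, 7, 2].
Step 2: next() consumes 3.
Step 3: next() returns 7.
Therefore out = 7.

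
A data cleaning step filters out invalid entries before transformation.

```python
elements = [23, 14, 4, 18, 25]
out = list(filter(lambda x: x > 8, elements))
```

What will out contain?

Step 1: Filter elements > 8:
  23: kept
  14: kept
  4: removed
  18: kept
  25: kept
Therefore out = [23, 14, 18, 25].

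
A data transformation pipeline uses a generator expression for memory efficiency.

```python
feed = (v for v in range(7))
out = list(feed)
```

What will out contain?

Step 1: Generator expression iterates range(7): [0, 1, 2, 3, 4, 5, 6].
Step 2: list() collects all values.
Therefore out = [0, 1, 2, 3, 4, 5, 6].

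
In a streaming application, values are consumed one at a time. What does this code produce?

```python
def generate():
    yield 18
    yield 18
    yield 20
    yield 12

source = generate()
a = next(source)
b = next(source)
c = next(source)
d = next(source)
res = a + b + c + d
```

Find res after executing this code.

Step 1: Create generator and consume all values:
  a = next(source) = 18
  b = next(source) = 18
  c = next(source) = 20
  d = next(source) = 12
Step 2: res = 18 + 18 + 20 + 12 = 68.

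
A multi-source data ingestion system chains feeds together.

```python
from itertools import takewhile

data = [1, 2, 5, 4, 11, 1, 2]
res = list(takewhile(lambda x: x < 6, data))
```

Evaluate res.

Step 1: takewhile stops at first element >= 6:
  1 < 6: take
  2 < 6: take
  5 < 6: take
  4 < 6: take
  11 >= 6: stop
Therefore res = [1, 2, 5, 4].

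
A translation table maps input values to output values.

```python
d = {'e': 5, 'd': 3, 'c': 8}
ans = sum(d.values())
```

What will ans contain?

Step 1: d.values() = [5, 3, 8].
Step 2: sum = 16.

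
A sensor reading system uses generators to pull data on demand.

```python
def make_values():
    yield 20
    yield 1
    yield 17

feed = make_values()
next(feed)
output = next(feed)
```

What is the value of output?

Step 1: make_values() creates a generator.
Step 2: next(feed) yields 20 (consumed and discarded).
Step 3: next(feed) yields 1, assigned to output.
Therefore output = 1.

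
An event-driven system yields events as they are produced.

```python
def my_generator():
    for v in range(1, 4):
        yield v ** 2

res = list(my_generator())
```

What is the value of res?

Step 1: For each v in range(1, 4), yield v**2:
  v=1: yield 1**2 = 1
  v=2: yield 2**2 = 4
  v=3: yield 3**2 = 9
Therefore res = [1, 4, 9].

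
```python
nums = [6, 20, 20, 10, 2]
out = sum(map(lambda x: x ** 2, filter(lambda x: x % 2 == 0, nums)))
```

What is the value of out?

Step 1: Filter even numbers from [6, 20, 20, 10, 2]: [6, 20, 20, 10, 2]
Step 2: Square each: [36, 400, 400, 100, 4]
Step 3: Sum = 940.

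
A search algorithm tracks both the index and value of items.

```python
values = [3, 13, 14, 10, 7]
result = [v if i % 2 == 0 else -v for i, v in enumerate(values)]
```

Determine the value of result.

Step 1: For each (i, v), keep v if i is even, negate if odd:
  i=0 (even): keep 3
  i=1 (odd): negate to -13
  i=2 (even): keep 14
  i=3 (odd): negate to -10
  i=4 (even): keep 7
Therefore result = [3, -13, 14, -10, 7].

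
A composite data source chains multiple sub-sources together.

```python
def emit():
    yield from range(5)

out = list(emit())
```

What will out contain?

Step 1: yield from delegates to the iterable, yielding each element.
Step 2: Collected values: [0, 1, 2, 3, 4].
Therefore out = [0, 1, 2, 3, 4].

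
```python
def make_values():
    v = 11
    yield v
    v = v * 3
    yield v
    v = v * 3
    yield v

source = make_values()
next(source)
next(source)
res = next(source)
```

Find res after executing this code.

Step 1: Trace through generator execution:
  Yield 1: v starts at 11, yield 11
  Yield 2: v = 11 * 3 = 33, yield 33
  Yield 3: v = 33 * 3 = 99, yield 99
Step 2: First next() gets 11, second next() gets the second value, third next() yields 99.
Therefore res = 99.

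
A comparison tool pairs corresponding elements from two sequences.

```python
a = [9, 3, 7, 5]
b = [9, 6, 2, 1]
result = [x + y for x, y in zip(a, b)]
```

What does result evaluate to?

Step 1: Add corresponding elements:
  9 + 9 = 18
  3 + 6 = 9
  7 + 2 = 9
  5 + 1 = 6
Therefore result = [18, 9, 9, 6].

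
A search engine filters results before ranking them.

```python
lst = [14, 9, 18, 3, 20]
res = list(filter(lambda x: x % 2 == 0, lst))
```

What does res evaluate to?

Step 1: Filter elements divisible by 2:
  14 % 2 = 0: kept
  9 % 2 = 1: removed
  18 % 2 = 0: kept
  3 % 2 = 1: removed
  20 % 2 = 0: kept
Therefore res = [14, 18, 20].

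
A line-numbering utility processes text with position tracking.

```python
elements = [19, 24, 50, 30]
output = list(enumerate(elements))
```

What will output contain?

Step 1: enumerate pairs each element with its index:
  (0, 19)
  (1, 24)
  (2, 50)
  (3, 30)
Therefore output = [(0, 19), (1, 24), (2, 50), (3, 30)].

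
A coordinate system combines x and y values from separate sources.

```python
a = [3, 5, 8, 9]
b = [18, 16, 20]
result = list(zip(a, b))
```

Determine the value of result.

Step 1: zip stops at shortest (len(a)=4, len(b)=3):
  Index 0: (3, 18)
  Index 1: (5, 16)
  Index 2: (8, 20)
Step 2: Last element of a (9) has no pair, dropped.
Therefore result = [(3, 18), (5, 16), (8, 20)].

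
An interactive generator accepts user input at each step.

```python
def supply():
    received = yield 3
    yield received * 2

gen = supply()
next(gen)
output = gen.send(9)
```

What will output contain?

Step 1: next(gen) advances to first yield, producing 3.
Step 2: send(9) resumes, received = 9.
Step 3: yield received * 2 = 9 * 2 = 18.
Therefore output = 18.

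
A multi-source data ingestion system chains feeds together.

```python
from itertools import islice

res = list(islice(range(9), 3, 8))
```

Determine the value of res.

Step 1: islice(range(9), 3, 8) takes elements at indices [3, 8).
Step 2: Elements: [3, 4, 5, 6, 7].
Therefore res = [3, 4, 5, 6, 7].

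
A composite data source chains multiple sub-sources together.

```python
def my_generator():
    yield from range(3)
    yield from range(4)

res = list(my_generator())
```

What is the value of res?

Step 1: Trace yields in order:
  yield 0
  yield 1
  yield 2
  yield 0
  yield 1
  yield 2
  yield 3
Therefore res = [0, 1, 2, 0, 1, 2, 3].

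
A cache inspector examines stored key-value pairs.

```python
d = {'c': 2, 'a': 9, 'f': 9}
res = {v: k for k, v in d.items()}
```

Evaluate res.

Step 1: Invert dict (swap keys and values):
  'c': 2 -> 2: 'c'
  'a': 9 -> 9: 'a'
  'f': 9 -> 9: 'f'
Therefore res = {2: 'c', 9: 'f'}.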